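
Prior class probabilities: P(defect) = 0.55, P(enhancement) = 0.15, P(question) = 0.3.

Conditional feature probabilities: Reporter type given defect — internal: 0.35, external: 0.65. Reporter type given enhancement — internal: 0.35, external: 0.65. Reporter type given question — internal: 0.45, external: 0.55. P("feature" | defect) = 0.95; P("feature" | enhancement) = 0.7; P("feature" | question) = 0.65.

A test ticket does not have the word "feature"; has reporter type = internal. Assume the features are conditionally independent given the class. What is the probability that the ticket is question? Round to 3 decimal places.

0.651

defect: 0.55 × 0.35 × (1−0.95) = 0.009625
enhancement: 0.15 × 0.35 × (1−0.7) = 0.01575
question: 0.3 × 0.45 × (1−0.65) = 0.04725
P(question | x) = 0.04725 / 0.072625 ≈ 0.651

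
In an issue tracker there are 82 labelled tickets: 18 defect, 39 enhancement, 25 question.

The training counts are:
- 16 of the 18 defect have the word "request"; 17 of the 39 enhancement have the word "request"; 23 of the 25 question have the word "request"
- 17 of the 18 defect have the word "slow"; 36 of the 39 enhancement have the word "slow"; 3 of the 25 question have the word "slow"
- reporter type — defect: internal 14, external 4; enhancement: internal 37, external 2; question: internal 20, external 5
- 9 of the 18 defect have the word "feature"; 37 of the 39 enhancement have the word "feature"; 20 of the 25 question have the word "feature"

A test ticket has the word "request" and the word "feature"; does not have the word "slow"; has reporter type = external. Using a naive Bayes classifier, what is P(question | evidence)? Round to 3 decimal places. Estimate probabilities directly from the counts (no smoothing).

defect: (18/82) × (16/18) × (1/18) × (4/18) × (9/18) ≈ 0.00120446
enhancement: (39/82) × (17/39) × (3/39) × (2/39) × (37/39) ≈ 0.000775879
question: (25/82) × (23/25) × (22/25) × (5/25) × (20/25) ≈ 0.0394927
P(question | x) = 0.0394927 / 0.041473039 ≈ 0.952

0.952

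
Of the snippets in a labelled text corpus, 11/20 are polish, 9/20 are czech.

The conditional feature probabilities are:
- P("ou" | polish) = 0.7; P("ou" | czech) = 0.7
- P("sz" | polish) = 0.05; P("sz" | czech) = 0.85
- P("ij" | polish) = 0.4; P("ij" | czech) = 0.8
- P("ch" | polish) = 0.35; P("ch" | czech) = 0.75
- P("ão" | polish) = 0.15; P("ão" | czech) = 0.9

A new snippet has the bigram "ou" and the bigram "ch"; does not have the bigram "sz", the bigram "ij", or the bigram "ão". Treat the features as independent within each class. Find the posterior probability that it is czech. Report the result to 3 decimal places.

0.011

polish: 0.55 × 0.7 × (1−0.05) × (1−0.4) × 0.35 × (1−0.15) = 0.065286375
czech: 0.45 × 0.7 × (1−0.85) × (1−0.8) × 0.75 × (1−0.9) = 0.00070875
P(czech | x) = 0.00070875 / 0.065995125 ≈ 0.011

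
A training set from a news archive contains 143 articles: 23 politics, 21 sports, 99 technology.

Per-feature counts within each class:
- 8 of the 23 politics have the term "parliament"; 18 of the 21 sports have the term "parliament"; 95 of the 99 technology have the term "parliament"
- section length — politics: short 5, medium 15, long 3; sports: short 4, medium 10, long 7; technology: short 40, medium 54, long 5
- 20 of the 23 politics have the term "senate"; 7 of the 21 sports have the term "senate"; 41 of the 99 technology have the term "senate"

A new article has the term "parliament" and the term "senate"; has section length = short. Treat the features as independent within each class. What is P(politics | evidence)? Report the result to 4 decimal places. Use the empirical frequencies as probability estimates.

0.0815

politics: (23/143) × (8/23) × (5/23) × (20/23) ≈ 0.0105754
sports: (21/143) × (18/21) × (4/21) × (7/21) ≈ 0.00799201
technology: (99/143) × (95/99) × (40/99) × (41/99) ≈ 0.111163
P(politics | x) = 0.0105754 / 0.12973041 ≈ 0.0815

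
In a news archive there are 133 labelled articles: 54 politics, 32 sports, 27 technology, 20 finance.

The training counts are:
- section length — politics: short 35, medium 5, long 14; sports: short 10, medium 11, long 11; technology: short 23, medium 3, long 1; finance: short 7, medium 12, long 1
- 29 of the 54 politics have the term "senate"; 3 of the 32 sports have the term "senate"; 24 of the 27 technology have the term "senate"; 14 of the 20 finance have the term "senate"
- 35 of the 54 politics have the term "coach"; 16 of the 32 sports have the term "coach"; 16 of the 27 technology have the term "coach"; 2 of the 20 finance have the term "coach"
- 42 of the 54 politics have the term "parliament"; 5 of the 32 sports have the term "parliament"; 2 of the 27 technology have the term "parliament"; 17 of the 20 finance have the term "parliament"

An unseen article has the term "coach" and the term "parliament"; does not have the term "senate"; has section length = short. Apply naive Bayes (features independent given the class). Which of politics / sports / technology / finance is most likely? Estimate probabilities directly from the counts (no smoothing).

politics: (54/133) × (35/54) × (25/54) × (35/54) × (42/54) ≈ 0.0614175
sports: (32/133) × (10/32) × (29/32) × (16/32) × (5/32) ≈ 0.00532337
technology: (27/133) × (23/27) × (3/27) × (16/27) × (2/27) ≈ 0.000843444
finance: (20/133) × (7/20) × (6/20) × (2/20) × (17/20) ≈ 0.00134211
Highest score → politics.

politics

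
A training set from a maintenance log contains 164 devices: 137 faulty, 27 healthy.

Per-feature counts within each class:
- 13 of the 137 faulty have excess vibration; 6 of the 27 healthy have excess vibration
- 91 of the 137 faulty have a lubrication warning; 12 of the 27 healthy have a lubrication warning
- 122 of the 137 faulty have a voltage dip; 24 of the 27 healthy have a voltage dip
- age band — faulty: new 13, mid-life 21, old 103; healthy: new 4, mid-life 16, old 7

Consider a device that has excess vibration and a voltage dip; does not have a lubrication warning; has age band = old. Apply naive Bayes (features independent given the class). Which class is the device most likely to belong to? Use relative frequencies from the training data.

faulty: (137/164) × (13/137) × (46/137) × (122/137) × (103/137) ≈ 0.0178194
healthy: (27/164) × (6/27) × (15/27) × (24/27) × (7/27) ≈ 0.004684
Highest score → faulty.

faulty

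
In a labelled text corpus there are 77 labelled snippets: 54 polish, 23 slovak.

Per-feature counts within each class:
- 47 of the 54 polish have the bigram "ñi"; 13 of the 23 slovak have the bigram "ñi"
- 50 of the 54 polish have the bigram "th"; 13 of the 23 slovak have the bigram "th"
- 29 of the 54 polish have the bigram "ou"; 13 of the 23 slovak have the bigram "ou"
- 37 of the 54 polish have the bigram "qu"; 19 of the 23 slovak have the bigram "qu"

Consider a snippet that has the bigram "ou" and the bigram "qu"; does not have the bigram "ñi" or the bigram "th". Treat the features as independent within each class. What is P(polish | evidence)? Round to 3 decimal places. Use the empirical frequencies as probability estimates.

polish: (54/77) × (7/54) × (4/54) × (29/54) × (37/54) ≈ 0.00247791
slovak: (23/77) × (10/23) × (10/23) × (13/23) × (19/23) ≈ 0.0263647
P(polish | x) = 0.00247791 / 0.02884261 ≈ 0.086

0.086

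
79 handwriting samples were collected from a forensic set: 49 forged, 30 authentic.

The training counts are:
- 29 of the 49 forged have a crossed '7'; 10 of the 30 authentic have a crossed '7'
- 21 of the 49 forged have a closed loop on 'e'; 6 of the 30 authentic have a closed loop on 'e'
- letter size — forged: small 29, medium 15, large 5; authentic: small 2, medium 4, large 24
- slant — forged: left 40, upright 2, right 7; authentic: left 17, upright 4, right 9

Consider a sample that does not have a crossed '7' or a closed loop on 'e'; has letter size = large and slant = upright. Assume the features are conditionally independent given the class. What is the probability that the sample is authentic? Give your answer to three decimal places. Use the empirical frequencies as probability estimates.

0.973

forged: (49/79) × (20/49) × (28/49) × (5/49) × (2/49) ≈ 0.000602522
authentic: (30/79) × (20/30) × (24/30) × (24/30) × (4/30) ≈ 0.0216034
P(authentic | x) = 0.0216034 / 0.022205922 ≈ 0.973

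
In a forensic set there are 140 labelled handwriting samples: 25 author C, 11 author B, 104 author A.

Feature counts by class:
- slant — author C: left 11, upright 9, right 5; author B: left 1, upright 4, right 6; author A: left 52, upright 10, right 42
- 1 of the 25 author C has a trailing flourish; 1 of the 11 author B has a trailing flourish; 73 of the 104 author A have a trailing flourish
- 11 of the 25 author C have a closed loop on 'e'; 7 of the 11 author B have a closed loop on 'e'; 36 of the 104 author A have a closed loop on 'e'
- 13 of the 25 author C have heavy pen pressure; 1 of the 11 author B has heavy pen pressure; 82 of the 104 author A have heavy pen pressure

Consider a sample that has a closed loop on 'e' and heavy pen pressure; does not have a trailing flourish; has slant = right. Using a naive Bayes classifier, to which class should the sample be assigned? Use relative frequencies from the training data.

author A

author C: (25/140) × (5/25) × (24/25) × (11/25) × (13/25) ≈ 0.00784457
author B: (11/140) × (6/11) × (10/11) × (7/11) × (1/11) ≈ 0.00225394
author A: (104/140) × (42/104) × (31/104) × (36/104) × (82/104) ≈ 0.0244062
Highest score → author A.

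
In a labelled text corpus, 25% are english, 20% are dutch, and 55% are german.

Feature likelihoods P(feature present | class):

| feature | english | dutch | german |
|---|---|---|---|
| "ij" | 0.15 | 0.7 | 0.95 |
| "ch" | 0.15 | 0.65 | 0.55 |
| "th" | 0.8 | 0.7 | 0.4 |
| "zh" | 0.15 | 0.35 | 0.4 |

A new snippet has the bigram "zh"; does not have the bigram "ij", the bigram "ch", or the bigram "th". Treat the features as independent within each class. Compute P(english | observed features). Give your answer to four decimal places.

0.5115

english: 0.25 × (1−0.15) × (1−0.15) × (1−0.8) × 0.15 = 0.00541875
dutch: 0.2 × (1−0.7) × (1−0.65) × (1−0.7) × 0.35 = 0.002205
german: 0.55 × (1−0.95) × (1−0.55) × (1−0.4) × 0.4 = 0.00297
P(english | x) = 0.00541875 / 0.01059375 ≈ 0.5115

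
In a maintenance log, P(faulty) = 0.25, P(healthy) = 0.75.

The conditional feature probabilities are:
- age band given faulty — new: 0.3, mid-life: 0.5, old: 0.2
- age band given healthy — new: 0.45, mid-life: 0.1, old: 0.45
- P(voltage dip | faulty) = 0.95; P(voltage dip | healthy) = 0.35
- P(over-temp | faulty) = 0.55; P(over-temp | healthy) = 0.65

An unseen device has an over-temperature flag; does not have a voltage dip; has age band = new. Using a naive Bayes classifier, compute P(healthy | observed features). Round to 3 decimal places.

faulty: 0.25 × 0.3 × (1−0.95) × 0.55 = 0.0020625
healthy: 0.75 × 0.45 × (1−0.35) × 0.65 = 0.14259375
P(healthy | x) = 0.14259375 / 0.14465625 ≈ 0.986

0.986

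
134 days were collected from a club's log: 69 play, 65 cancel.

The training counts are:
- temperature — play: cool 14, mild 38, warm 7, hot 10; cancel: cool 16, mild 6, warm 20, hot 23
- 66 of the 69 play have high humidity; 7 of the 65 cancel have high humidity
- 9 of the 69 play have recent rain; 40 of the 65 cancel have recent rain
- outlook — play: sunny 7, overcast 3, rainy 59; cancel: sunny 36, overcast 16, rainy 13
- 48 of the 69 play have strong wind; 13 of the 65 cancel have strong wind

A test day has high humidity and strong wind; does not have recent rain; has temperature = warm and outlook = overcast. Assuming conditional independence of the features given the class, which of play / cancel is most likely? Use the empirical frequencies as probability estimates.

play

play: (69/134) × (7/69) × (66/69) × (60/69) × (3/69) × (48/69) ≈ 0.00131418
cancel: (65/134) × (20/65) × (7/65) × (25/65) × (16/65) × (13/65) ≈ 0.00030435
Highest score → play.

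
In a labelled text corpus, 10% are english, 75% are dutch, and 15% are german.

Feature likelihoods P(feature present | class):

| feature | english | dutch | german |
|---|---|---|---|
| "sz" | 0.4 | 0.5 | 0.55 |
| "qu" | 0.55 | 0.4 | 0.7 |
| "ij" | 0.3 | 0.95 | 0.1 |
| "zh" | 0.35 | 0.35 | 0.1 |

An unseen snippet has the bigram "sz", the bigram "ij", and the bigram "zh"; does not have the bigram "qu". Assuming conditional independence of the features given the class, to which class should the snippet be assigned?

dutch

english: 0.1 × 0.4 × (1−0.55) × 0.3 × 0.35 = 0.00189
dutch: 0.75 × 0.5 × (1−0.4) × 0.95 × 0.35 = 0.0748125
german: 0.15 × 0.55 × (1−0.7) × 0.1 × 0.1 = 0.0002475
Highest score → dutch.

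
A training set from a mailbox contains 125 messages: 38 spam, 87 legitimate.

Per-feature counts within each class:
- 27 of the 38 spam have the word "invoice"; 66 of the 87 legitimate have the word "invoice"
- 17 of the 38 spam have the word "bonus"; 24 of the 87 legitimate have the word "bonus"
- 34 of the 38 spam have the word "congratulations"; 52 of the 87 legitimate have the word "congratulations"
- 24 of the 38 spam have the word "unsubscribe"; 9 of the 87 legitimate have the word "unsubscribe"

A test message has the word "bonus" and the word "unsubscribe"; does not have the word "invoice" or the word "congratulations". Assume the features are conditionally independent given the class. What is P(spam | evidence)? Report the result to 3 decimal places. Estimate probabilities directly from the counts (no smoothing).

spam: (38/125) × (11/38) × (17/38) × (4/38) × (24/38) ≈ 0.00261729
legitimate: (87/125) × (21/87) × (24/87) × (35/87) × (9/87) ≈ 0.00192874
P(spam | x) = 0.00261729 / 0.00454603 ≈ 0.576

0.576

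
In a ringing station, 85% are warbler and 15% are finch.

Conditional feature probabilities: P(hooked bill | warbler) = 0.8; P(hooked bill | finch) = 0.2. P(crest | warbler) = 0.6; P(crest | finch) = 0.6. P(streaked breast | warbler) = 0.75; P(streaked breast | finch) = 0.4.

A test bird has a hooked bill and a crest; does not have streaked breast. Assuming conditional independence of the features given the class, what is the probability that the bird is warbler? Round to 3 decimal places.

warbler: 0.85 × 0.8 × 0.6 × (1−0.75) = 0.102
finch: 0.15 × 0.2 × 0.6 × (1−0.4) = 0.0108
P(warbler | x) = 0.102 / 0.1128 ≈ 0.904

0.904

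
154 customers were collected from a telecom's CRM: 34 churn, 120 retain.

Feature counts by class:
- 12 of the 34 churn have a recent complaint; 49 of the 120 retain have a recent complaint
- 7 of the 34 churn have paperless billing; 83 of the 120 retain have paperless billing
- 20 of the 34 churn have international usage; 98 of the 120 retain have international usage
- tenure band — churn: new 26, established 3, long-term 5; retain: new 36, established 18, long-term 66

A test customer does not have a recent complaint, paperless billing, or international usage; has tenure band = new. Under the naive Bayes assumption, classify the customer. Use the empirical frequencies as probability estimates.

churn: (34/154) × (22/34) × (27/34) × (14/34) × (26/34) ≈ 0.0357216
retain: (120/154) × (71/120) × (37/120) × (22/120) × (36/120) ≈ 0.00781845
Highest score → churn.

churn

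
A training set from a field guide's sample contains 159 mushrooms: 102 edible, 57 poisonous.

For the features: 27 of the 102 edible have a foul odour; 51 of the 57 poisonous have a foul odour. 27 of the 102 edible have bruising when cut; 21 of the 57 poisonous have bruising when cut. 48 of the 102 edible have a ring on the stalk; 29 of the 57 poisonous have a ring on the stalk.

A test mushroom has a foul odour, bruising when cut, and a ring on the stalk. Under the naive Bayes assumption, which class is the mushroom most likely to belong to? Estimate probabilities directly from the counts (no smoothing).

poisonous

edible: (102/159) × (27/102) × (27/102) × (48/102) ≈ 0.021153
poisonous: (57/159) × (51/57) × (21/57) × (29/57) ≈ 0.060123
Highest score → poisonous.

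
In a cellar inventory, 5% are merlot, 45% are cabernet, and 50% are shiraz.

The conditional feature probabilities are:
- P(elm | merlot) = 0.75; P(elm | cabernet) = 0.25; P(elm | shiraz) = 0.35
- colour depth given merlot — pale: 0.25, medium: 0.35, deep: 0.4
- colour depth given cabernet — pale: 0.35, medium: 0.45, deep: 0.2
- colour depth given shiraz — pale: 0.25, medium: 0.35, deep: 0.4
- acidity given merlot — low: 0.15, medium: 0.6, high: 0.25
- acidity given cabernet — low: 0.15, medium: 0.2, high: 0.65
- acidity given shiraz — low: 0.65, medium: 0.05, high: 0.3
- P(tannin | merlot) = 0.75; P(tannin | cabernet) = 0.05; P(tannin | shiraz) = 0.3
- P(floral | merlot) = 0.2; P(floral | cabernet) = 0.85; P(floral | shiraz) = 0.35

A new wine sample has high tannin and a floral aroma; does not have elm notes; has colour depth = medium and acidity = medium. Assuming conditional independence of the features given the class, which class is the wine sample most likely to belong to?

cabernet

merlot: 0.05 × (1−0.75) × 0.35 × 0.6 × 0.75 × 0.2 = 0.00039375
cabernet: 0.45 × (1−0.25) × 0.45 × 0.2 × 0.05 × 0.85 = 0.0012909375
shiraz: 0.5 × (1−0.35) × 0.35 × 0.05 × 0.3 × 0.35 = 0.0005971875
Highest score → cabernet.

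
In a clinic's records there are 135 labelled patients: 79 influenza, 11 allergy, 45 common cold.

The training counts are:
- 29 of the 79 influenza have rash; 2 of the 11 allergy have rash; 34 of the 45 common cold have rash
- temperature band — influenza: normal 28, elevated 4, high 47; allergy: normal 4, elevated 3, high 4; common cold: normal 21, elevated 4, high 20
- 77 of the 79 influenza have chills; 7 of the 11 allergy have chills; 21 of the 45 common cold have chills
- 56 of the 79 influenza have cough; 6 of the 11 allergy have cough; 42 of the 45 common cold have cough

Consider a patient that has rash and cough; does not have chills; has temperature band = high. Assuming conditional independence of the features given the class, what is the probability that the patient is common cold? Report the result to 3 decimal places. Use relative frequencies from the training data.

influenza: (79/135) × (29/79) × (47/79) × (2/79) × (56/79) ≈ 0.0022935
allergy: (11/135) × (2/11) × (4/11) × (4/11) × (6/11) ≈ 0.00106854
common cold: (45/135) × (34/45) × (20/45) × (24/45) × (42/45) ≈ 0.0557183
P(common cold | x) = 0.0557183 / 0.05908034 ≈ 0.943

0.943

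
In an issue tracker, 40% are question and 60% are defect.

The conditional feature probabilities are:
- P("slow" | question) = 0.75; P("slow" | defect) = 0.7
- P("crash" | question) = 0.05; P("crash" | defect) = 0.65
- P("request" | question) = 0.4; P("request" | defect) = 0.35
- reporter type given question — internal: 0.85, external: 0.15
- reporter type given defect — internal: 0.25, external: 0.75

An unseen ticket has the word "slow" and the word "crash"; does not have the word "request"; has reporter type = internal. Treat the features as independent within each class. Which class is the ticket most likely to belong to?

question: 0.4 × 0.75 × 0.05 × (1−0.4) × 0.85 = 0.00765
defect: 0.6 × 0.7 × 0.65 × (1−0.35) × 0.25 = 0.0443625
Highest score → defect.

defect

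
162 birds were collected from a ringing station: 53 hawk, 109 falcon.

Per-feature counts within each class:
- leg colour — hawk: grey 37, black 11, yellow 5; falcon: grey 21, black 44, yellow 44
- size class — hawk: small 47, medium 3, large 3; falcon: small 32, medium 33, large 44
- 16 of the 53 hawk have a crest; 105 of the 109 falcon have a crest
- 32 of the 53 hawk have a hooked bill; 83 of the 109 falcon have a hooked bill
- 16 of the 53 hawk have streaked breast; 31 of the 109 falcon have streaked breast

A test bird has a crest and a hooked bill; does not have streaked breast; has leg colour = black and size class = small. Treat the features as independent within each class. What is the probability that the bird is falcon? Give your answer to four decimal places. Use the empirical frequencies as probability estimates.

hawk: (53/162) × (11/53) × (47/53) × (16/53) × (32/53) × (37/53) ≈ 0.00766203
falcon: (109/162) × (44/109) × (32/109) × (105/109) × (83/109) × (78/109) ≈ 0.0418546
P(falcon | x) = 0.0418546 / 0.04951663 ≈ 0.8453

0.8453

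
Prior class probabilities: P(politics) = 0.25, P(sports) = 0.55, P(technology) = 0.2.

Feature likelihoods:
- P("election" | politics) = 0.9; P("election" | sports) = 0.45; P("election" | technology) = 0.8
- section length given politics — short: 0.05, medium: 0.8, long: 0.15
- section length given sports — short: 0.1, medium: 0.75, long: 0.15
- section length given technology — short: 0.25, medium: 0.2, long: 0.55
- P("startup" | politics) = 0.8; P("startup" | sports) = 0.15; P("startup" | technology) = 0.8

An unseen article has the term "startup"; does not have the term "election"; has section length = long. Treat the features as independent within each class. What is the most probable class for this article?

politics: 0.25 × (1−0.9) × 0.15 × 0.8 = 0.003
sports: 0.55 × (1−0.45) × 0.15 × 0.15 = 0.00680625
technology: 0.2 × (1−0.8) × 0.55 × 0.8 = 0.0176
Highest score → technology.

technology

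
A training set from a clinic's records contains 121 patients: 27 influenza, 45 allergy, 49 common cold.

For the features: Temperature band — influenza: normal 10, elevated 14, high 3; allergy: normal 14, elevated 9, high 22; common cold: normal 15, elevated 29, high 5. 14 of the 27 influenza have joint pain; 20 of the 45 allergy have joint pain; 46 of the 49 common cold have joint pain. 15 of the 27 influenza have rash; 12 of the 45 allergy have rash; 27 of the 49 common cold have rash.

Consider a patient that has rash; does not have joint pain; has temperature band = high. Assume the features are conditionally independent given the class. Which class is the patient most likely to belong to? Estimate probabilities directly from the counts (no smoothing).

allergy

influenza: (27/121) × (3/27) × (13/27) × (15/27) ≈ 0.00663198
allergy: (45/121) × (22/45) × (25/45) × (12/45) ≈ 0.026936
common cold: (49/121) × (5/49) × (3/49) × (27/49) ≈ 0.00139405
Highest score → allergy.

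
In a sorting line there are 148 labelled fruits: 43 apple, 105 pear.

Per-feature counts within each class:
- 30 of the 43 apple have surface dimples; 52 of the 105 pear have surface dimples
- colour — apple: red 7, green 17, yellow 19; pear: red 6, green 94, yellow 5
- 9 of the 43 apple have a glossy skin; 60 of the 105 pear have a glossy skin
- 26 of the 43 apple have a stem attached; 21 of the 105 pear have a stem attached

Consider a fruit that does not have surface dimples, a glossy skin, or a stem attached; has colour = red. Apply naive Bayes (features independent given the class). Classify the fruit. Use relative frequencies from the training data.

pear

apple: (43/148) × (13/43) × (7/43) × (34/43) × (17/43) ≈ 0.00446994
pear: (105/148) × (53/105) × (6/105) × (45/105) × (84/105) ≈ 0.007016
Highest score → pear.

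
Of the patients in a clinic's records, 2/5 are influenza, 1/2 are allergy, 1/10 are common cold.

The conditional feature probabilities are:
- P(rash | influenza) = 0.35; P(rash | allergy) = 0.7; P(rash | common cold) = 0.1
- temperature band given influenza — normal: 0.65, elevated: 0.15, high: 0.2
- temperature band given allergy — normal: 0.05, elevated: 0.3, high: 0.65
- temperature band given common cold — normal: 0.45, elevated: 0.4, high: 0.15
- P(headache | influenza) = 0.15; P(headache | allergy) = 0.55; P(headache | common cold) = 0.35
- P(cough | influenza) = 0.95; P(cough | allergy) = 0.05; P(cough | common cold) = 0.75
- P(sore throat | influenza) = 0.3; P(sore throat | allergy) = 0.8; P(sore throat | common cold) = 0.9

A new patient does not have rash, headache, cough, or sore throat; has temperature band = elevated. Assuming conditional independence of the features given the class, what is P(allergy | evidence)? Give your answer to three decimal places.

influenza: 0.4 × (1−0.35) × 0.15 × (1−0.15) × (1−0.95) × (1−0.3) = 0.00116025
allergy: 0.5 × (1−0.7) × 0.3 × (1−0.55) × (1−0.05) × (1−0.8) = 0.0038475
common cold: 0.1 × (1−0.1) × 0.4 × (1−0.35) × (1−0.75) × (1−0.9) = 0.000585
P(allergy | x) = 0.0038475 / 0.00559275 ≈ 0.688

0.688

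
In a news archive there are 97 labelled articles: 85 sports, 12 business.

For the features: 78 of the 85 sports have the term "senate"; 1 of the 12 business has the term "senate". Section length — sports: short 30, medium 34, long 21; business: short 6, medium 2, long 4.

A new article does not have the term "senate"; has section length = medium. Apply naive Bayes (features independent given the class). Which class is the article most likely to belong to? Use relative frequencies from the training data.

sports

sports: (85/97) × (7/85) × (34/85) ≈ 0.028866
business: (12/97) × (11/12) × (2/12) ≈ 0.0189003
Highest score → sports.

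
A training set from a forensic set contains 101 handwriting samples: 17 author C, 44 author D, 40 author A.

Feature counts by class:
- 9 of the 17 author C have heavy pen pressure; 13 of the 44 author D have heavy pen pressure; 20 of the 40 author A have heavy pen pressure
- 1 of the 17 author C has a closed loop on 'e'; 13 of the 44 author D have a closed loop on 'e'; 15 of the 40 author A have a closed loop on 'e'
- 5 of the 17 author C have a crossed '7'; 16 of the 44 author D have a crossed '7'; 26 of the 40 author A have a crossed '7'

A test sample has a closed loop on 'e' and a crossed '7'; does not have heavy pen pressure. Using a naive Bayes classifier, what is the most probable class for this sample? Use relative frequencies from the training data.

author C: (17/101) × (8/17) × (1/17) × (5/17) ≈ 0.00137038
author D: (44/101) × (31/44) × (13/44) × (16/44) ≈ 0.032976
author A: (40/101) × (20/40) × (15/40) × (26/40) ≈ 0.0482673
Highest score → author A.

author A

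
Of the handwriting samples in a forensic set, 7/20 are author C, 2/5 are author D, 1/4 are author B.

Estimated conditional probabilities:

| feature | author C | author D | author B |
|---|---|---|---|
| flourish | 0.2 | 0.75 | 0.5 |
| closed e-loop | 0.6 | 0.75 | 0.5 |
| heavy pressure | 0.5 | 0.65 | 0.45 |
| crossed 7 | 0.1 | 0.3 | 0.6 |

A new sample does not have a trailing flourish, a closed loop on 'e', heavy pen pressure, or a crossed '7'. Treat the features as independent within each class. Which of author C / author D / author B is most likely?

author C

author C: 0.35 × (1−0.2) × (1−0.6) × (1−0.5) × (1−0.1) = 0.0504
author D: 0.4 × (1−0.75) × (1−0.75) × (1−0.65) × (1−0.3) = 0.006125
author B: 0.25 × (1−0.5) × (1−0.5) × (1−0.45) × (1−0.6) = 0.01375
Highest score → author C.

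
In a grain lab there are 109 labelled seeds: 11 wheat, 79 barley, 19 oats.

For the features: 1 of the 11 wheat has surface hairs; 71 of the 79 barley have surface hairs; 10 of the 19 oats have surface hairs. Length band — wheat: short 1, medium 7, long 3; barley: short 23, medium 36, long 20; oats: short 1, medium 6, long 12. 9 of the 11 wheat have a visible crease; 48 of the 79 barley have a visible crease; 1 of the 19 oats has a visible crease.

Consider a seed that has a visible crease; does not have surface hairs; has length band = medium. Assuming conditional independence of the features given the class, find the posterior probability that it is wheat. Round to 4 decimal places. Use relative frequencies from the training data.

wheat: (11/109) × (10/11) × (7/11) × (9/11) ≈ 0.0477671
barley: (79/109) × (8/79) × (36/79) × (48/79) ≈ 0.0203214
oats: (19/109) × (9/19) × (6/19) × (1/19) ≈ 0.00137233
P(wheat | x) = 0.0477671 / 0.06946083 ≈ 0.6877

0.6877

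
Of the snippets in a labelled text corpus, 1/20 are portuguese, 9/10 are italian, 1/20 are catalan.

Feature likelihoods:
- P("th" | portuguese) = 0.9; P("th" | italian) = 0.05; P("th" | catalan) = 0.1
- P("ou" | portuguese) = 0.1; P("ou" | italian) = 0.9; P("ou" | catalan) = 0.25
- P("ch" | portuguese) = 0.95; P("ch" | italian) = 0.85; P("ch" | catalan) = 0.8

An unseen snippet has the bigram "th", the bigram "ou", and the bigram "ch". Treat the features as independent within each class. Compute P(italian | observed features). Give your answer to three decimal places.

0.867

portuguese: 0.05 × 0.9 × 0.1 × 0.95 = 0.004275
italian: 0.9 × 0.05 × 0.9 × 0.85 = 0.034425
catalan: 0.05 × 0.1 × 0.25 × 0.8 = 0.001
P(italian | x) = 0.034425 / 0.0397 ≈ 0.867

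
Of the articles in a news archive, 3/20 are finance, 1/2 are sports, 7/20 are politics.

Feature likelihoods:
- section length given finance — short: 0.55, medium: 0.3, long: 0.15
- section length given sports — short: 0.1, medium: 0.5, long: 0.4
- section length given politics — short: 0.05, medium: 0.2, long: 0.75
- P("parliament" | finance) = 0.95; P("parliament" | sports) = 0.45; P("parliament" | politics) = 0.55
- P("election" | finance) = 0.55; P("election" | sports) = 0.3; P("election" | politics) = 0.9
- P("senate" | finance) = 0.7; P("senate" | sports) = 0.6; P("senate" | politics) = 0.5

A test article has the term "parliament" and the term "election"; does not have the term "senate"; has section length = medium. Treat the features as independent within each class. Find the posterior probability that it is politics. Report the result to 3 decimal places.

finance: 0.15 × 0.3 × 0.95 × 0.55 × (1−0.7) = 0.00705375
sports: 0.5 × 0.5 × 0.45 × 0.3 × (1−0.6) = 0.0135
politics: 0.35 × 0.2 × 0.55 × 0.9 × (1−0.5) = 0.017325
P(politics | x) = 0.017325 / 0.03787875 ≈ 0.457

0.457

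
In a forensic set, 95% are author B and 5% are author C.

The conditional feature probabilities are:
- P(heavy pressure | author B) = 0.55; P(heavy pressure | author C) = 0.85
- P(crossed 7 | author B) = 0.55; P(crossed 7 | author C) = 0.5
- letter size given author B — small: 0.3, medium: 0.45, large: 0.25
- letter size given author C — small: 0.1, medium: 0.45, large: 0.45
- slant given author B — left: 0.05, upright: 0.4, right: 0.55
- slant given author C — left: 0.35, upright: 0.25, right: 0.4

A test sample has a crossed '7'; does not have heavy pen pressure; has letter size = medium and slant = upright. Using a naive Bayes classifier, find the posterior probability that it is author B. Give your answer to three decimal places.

0.990

author B: 0.95 × (1−0.55) × 0.55 × 0.45 × 0.4 = 0.0423225
author C: 0.05 × (1−0.85) × 0.5 × 0.45 × 0.25 = 0.000421875
P(author B | x) = 0.0423225 / 0.042744375 ≈ 0.990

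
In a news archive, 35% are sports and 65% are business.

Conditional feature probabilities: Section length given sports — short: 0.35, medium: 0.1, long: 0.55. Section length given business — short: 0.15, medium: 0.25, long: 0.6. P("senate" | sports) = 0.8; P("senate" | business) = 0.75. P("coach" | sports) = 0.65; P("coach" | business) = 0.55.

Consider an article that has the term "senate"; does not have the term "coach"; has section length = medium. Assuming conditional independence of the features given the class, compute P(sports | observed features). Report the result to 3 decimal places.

sports: 0.35 × 0.1 × 0.8 × (1−0.65) = 0.0098
business: 0.65 × 0.25 × 0.75 × (1−0.55) = 0.05484375
P(sports | x) = 0.0098 / 0.06464375 ≈ 0.152

0.152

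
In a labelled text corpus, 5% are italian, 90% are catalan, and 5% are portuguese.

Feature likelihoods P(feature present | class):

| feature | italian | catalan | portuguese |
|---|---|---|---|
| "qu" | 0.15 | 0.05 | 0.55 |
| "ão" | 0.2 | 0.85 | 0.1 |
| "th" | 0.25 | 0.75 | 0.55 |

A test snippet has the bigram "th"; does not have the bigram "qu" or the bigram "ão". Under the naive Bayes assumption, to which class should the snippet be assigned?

catalan

italian: 0.05 × (1−0.15) × (1−0.2) × 0.25 = 0.0085
catalan: 0.9 × (1−0.05) × (1−0.85) × 0.75 = 0.0961875
portuguese: 0.05 × (1−0.55) × (1−0.1) × 0.55 = 0.0111375
Highest score → catalan.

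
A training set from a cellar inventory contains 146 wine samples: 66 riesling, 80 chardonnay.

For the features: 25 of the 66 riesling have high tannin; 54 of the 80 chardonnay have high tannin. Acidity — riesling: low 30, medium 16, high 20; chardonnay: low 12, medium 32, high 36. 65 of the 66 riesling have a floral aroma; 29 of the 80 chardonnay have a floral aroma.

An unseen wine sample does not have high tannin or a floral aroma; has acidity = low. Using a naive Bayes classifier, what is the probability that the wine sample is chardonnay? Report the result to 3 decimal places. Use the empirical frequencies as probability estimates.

0.898

riesling: (66/146) × (41/66) × (30/66) × (1/66) ≈ 0.00193404
chardonnay: (80/146) × (26/80) × (12/80) × (51/80) ≈ 0.0170291
P(chardonnay | x) = 0.0170291 / 0.01896314 ≈ 0.898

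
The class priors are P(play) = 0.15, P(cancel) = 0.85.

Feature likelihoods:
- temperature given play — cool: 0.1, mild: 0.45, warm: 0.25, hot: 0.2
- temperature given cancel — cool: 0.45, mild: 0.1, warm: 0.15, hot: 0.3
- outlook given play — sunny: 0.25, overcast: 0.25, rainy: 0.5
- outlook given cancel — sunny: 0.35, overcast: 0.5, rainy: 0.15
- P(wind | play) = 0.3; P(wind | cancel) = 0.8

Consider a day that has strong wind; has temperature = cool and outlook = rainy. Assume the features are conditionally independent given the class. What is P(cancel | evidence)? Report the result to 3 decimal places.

play: 0.15 × 0.1 × 0.5 × 0.3 = 0.00225
cancel: 0.85 × 0.45 × 0.15 × 0.8 = 0.0459
P(cancel | x) = 0.0459 / 0.04815 ≈ 0.953

0.953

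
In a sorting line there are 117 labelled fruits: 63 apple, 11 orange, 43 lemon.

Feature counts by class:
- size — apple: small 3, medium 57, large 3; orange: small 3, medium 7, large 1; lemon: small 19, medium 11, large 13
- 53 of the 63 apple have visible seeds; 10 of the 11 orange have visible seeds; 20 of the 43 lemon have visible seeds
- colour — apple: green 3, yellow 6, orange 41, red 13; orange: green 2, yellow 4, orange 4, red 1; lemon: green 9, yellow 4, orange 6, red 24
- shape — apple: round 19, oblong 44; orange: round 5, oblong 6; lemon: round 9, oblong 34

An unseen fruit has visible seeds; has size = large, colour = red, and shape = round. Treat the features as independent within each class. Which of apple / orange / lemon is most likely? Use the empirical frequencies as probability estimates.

lemon

apple: (63/117) × (3/63) × (53/63) × (13/63) × (19/63) ≈ 0.00134241
orange: (11/117) × (1/11) × (10/11) × (1/11) × (5/11) ≈ 0.000321075
lemon: (43/117) × (13/43) × (20/43) × (24/43) × (9/43) ≈ 0.0060372
Highest score → lemon.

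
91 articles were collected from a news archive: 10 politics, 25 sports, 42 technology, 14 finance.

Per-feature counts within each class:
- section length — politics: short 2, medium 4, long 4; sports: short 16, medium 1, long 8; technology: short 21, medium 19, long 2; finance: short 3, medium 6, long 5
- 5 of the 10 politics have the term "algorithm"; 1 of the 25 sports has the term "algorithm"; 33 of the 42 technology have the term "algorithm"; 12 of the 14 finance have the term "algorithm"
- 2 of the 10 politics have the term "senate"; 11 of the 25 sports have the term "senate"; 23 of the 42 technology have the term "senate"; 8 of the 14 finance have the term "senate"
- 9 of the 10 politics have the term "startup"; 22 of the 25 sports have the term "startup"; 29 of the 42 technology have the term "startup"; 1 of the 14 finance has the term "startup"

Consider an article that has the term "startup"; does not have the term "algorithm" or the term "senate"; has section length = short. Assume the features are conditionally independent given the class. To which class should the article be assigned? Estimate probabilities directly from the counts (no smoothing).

sports

politics: (10/91) × (2/10) × (5/10) × (8/10) × (9/10) ≈ 0.00791209
sports: (25/91) × (16/25) × (24/25) × (14/25) × (22/25) ≈ 0.0831803
technology: (42/91) × (21/42) × (9/42) × (19/42) × (29/42) ≈ 0.0154463
finance: (14/91) × (3/14) × (2/14) × (6/14) × (1/14) ≈ 0.000144171
Highest score → sports.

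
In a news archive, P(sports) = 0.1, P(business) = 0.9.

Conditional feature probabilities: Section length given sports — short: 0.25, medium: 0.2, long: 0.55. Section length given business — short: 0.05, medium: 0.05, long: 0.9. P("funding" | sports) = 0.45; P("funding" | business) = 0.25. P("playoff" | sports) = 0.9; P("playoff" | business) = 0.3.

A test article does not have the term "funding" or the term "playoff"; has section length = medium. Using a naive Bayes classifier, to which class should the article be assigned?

business

sports: 0.1 × 0.2 × (1−0.45) × (1−0.9) = 0.0011
business: 0.9 × 0.05 × (1−0.25) × (1−0.3) = 0.023625
Highest score → business.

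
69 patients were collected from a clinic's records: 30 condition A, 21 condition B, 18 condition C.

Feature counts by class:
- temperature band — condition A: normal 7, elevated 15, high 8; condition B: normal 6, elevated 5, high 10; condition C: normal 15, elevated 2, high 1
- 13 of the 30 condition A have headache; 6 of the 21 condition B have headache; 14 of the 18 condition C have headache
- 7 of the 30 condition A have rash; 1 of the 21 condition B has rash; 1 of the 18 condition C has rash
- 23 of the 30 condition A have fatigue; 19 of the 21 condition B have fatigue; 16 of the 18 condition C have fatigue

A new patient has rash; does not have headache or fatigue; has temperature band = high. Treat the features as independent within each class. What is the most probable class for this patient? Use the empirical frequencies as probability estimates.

condition A

condition A: (30/69) × (8/30) × (17/30) × (7/30) × (7/30) ≈ 0.00357703
condition B: (21/69) × (10/21) × (15/21) × (1/21) × (2/21) ≈ 0.000469477
condition C: (18/69) × (1/18) × (4/18) × (1/18) × (2/18) ≈ 0.0000198803
Highest score → condition A.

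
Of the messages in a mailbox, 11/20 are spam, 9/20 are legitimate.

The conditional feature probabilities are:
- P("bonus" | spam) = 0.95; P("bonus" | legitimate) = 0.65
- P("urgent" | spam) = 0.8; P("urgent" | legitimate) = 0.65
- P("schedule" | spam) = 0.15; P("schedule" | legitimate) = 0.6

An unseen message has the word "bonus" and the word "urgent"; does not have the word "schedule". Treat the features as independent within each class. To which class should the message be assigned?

spam

spam: 0.55 × 0.95 × 0.8 × (1−0.15) = 0.3553
legitimate: 0.45 × 0.65 × 0.65 × (1−0.6) = 0.07605
Highest score → spam.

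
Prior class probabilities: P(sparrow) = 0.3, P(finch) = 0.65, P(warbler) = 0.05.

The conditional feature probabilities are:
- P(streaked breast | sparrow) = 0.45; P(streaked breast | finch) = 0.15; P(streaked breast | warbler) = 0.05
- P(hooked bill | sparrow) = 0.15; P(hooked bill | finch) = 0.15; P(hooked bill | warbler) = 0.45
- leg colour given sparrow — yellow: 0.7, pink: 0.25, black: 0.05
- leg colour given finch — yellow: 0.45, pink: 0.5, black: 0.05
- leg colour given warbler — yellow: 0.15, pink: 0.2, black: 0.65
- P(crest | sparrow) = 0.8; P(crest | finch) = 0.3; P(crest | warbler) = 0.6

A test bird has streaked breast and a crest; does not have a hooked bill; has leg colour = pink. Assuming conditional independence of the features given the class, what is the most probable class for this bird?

sparrow: 0.3 × 0.45 × (1−0.15) × 0.25 × 0.8 = 0.02295
finch: 0.65 × 0.15 × (1−0.15) × 0.5 × 0.3 = 0.01243125
warbler: 0.05 × 0.05 × (1−0.45) × 0.2 × 0.6 = 0.000165
Highest score → sparrow.

sparrow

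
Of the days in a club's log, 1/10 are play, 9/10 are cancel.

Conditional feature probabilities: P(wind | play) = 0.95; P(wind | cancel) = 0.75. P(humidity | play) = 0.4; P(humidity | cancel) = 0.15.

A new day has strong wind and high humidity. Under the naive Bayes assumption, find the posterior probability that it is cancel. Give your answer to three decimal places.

0.727

play: 0.1 × 0.95 × 0.4 = 0.038
cancel: 0.9 × 0.75 × 0.15 = 0.10125
P(cancel | x) = 0.10125 / 0.13925 ≈ 0.727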